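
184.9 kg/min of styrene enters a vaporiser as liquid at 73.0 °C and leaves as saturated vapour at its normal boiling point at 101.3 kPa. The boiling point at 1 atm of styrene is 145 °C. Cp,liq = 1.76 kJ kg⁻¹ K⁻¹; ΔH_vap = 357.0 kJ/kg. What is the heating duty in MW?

Q = 1.49 MW

liquid 73.0→145 °C: 126.72 kJ/kg
vaporisation at 145 °C: 357 kJ/kg
Δh = 126.72 + 357 = 483.72 kJ/kg
Q = ṁ·Δh = 184.9 kg/min × 483.72 kJ/kg = 89440 kJ/min
|Q| = 1490.7 kW = 1.4907 MW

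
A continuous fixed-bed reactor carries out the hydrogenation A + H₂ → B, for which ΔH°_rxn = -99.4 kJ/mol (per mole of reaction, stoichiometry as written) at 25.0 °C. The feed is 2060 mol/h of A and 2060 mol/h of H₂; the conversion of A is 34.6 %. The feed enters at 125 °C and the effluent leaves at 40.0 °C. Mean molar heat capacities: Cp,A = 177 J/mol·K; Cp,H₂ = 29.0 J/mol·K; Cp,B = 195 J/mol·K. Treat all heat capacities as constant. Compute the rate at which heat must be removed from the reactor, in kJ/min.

Extent of reaction ξ = 0.346 × 2060 = 712.76 mol/h
Reaction term: ξ·ΔH°_rxn = 712.76 × -99.4 = -70848 kJ/h
Sensible, feed 125→25 °C: -42436 kJ/h
Outlet flows (mol/h): A 1347.2, H₂ 1347.2, B 712.76
Sensible, products 25→40.0 °C: 6247.8 kJ/h
Q = ΔH = -107040 kJ/h = -29.732 kW
Heat removed = 1783.9 kJ/min

Q_out = 1780 kJ/min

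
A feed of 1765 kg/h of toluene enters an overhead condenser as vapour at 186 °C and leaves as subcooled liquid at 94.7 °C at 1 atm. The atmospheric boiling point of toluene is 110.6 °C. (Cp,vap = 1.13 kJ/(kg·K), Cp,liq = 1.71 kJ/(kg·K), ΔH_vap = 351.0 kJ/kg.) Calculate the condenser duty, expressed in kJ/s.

Q_c = 227 kJ/s

vapour 186→110.6 °C: -85.202 kJ/kg
condensation at 110.6 °C: -351 kJ/kg
liquid 110.6→94.7 °C: -27.189 kJ/kg
Δh = -85.202 + -351 + -27.189 = -463.39 kJ/kg
Q = ṁ·Δh = 1765 kg/h × -463.39 kJ/kg = -817890 kJ/h
|Q| = 227.19 kW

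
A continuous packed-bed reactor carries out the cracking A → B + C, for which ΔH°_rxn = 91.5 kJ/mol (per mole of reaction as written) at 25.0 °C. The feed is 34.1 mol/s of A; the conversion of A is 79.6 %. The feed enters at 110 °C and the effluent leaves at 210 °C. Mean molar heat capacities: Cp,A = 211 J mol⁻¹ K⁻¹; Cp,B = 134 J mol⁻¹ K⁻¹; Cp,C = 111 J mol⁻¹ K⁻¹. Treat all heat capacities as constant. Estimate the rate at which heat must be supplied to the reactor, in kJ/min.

Extent of reaction ξ = 0.796 × 34.1 = 27.144 mol/s
Reaction term: ξ·ΔH°_rxn = 27.144 × 91.5 = 2483.6 kJ/s
Sensible, feed 110→25 °C: -611.58 kJ/s
Outlet flows (mol/s): A 6.9564, B 27.144, C 27.144
Sensible, products 25→210 °C: 1501.8 kJ/s
Q = ΔH = 3373.9 kJ/s = 3373.9 kW
Heat supplied = 202430 kJ/min

Q_in = 202000 kJ/min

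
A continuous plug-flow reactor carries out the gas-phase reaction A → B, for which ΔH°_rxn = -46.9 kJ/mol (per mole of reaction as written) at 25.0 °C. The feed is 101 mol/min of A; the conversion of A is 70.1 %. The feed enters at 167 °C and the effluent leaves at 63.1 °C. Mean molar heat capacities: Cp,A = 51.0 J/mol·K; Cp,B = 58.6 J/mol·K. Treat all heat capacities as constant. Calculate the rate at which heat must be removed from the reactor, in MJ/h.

Q_out = 230 MJ/h

Extent of reaction ξ = 0.701 × 101 = 70.801 mol/min
Reaction term: ξ·ΔH°_rxn = 70.801 × -46.9 = -3320.6 kJ/min
Sensible, feed 167→25 °C: -731.44 kJ/min
Outlet flows (mol/min): A 30.199, B 70.801
Sensible, products 25→63.1 °C: 216.75 kJ/min
Q = ΔH = -3835.3 kJ/min = -63.921 kW
Heat removed = 230.12 MJ/h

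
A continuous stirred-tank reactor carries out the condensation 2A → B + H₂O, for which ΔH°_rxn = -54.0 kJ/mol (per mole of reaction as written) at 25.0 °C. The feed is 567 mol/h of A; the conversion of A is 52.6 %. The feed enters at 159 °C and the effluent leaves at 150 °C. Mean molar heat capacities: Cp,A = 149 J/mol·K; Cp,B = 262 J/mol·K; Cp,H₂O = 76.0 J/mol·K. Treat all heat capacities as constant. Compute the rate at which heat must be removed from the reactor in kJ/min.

Extent of reaction ξ = 0.526 × 567 / 2 = 149.12 mol/h
Reaction term: ξ·ΔH°_rxn = 149.12 × -54.0 = -8052.5 kJ/h
Sensible, feed 159→25 °C: -11321 kJ/h
Outlet flows (mol/h): A 268.76, B 149.12, H₂O 149.12
Sensible, products 25→150 °C: 11306 kJ/h
Q = ΔH = -8067.3 kJ/h = -2.2409 kW
Heat removed = 134.45 kJ/min

Q_out = 134 kJ/min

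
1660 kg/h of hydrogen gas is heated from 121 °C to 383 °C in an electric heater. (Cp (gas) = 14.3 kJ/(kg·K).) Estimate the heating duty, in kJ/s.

Q = 1730 kJ/s

Q = ṁ·Cp·ΔT = 1660 × 14.3 × (383 − 121) = 6.2194e+06 kJ/h
Converting: 6.2194e+06 / 3600 s = 1727.6 kW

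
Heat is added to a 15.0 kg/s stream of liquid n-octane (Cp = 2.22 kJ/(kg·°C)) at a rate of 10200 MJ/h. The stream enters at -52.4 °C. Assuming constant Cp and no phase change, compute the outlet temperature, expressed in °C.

Q = 10200 MJ/h = 2833.3 kJ/s
ΔT = Q/(ṁ·Cp) = 2833.3/(15.0×2.22) = 85.085 K
T_out = -52.4 + 85.085 = 32.685 °C

T_out = 32.7 °C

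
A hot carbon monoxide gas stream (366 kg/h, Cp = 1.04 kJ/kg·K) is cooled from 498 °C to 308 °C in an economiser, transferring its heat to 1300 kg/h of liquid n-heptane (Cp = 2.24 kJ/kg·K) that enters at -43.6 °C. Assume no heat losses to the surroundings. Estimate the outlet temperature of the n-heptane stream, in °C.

Heat released by hot stream: Q = 366 × 1.04 × (498 − 308) = 72322 kJ/h
Energy balance on cold side (adiabatic exchanger): Q = ṁ_c·Cp_c·(T_c,out − T_c,in)
T_c,out = -43.6 + 72322/(1300 × 2.24) = -18.764 °C

T_c,out = -18.8 °C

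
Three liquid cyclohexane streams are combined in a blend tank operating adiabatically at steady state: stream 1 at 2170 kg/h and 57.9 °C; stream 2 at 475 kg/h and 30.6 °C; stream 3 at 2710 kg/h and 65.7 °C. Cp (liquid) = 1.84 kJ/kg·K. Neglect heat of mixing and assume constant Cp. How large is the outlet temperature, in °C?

T_out = 59.4 °C

No heat crosses the boundary, so H_out = H_in.
Σ ṁᵢCp,ᵢTᵢ = 2170×1.84×57.9 + 475×1.84×30.6 + 2710×1.84×65.7 = 585530
Σ ṁᵢCp,ᵢ = 2170×1.84 + 475×1.84 + 2710×1.84 = 9853.2
T_out = 585530 / 9853.2 = 59.426 °C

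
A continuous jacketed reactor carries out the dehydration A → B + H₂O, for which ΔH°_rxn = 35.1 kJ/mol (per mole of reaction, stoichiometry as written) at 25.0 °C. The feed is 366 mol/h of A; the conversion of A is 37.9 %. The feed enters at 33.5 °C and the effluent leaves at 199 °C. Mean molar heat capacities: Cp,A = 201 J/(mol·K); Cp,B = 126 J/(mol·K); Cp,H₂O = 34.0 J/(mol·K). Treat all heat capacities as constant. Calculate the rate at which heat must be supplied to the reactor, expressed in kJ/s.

Extent of reaction ξ = 0.379 × 366 = 138.71 mol/h
Reaction term: ξ·ΔH°_rxn = 138.71 × 35.1 = 4868.9 kJ/h
Sensible, feed 33.5→25 °C: -625.31 kJ/h
Outlet flows (mol/h): A 227.29, B 138.71, H₂O 138.71
Sensible, products 25→199 °C: 11811 kJ/h
Q = ΔH = 16054 kJ/h = 4.4596 kW
Heat supplied = 4.4596 kJ/s

Q_in = 4.46 kJ/s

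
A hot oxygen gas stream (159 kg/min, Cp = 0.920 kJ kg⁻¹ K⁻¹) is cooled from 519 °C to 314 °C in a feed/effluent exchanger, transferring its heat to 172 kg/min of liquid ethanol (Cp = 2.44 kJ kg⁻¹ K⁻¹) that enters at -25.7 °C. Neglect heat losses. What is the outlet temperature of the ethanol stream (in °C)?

T_c,out = 45.8 °C

Heat released by hot stream: Q = 159 × 0.920 × (519 − 314) = 29987 kJ/min
Energy balance on cold side (adiabatic exchanger): Q = ṁ_c·Cp_c·(T_c,out − T_c,in)
T_c,out = -25.7 + 29987/(172 × 2.44) = 45.753 °C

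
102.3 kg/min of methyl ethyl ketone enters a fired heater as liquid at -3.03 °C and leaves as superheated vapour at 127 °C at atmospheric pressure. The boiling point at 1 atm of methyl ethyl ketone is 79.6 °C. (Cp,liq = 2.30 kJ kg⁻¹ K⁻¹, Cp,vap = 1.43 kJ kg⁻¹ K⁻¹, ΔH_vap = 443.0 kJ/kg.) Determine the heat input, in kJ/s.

Q = 1190 kJ/s

liquid -3.03→79.6 °C: 190.05 kJ/kg
vaporisation at 79.6 °C: 443 kJ/kg
vapour 79.6→127 °C: 67.782 kJ/kg
Δh = 190.05 + 443 + 67.782 = 700.83 kJ/kg
Q = ṁ·Δh = 102.3 kg/min × 700.83 kJ/kg = 71695 kJ/min
|Q| = 1194.9 kW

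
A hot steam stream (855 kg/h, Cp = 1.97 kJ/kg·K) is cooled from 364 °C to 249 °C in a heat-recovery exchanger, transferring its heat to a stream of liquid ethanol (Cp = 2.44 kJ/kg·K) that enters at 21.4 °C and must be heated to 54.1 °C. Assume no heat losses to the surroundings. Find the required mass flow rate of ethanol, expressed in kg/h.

ṁ_c = 2430 kg/h

Heat released by hot stream: Q = 855 × 1.97 × (364 − 249) = 193700 kJ/h
Energy balance on cold side (adiabatic exchanger): Q = ṁ_c·Cp_c·(T_c,out − T_c,in)
ṁ_c = 193700 / [2.44 × (54.1 − 21.4)] = 2427.7 kg/h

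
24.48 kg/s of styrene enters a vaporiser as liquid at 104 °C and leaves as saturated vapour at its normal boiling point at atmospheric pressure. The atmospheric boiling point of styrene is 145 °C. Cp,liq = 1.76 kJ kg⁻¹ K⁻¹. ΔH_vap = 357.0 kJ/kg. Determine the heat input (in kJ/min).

Q = 630000 kJ/min

liquid 104→145 °C: 72.16 kJ/kg
vaporisation at 145 °C: 357 kJ/kg
Δh = 72.16 + 357 = 429.16 kJ/kg
Q = ṁ·Δh = 24.48 kg/s × 429.16 kJ/kg = 10506 kJ/s
|Q| = 10506 kW = 630350 kJ/min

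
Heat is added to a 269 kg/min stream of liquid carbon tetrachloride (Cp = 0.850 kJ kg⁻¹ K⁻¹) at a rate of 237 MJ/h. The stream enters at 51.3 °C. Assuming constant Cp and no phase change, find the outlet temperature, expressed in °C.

Q = 237 MJ/h = 3950 kJ/min
ΔT = Q/(ṁ·Cp) = 3950/(269×0.850) = 17.275 K
T_out = 51.3 + 17.275 = 68.575 °C

T_out = 68.6 °C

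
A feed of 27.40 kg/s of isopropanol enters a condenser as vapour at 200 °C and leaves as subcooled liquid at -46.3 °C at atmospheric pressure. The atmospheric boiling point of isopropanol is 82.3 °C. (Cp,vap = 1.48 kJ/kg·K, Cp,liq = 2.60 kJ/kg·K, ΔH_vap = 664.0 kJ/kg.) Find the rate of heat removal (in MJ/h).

vapour 200→82.3 °C: -174.2 kJ/kg
condensation at 82.3 °C: -664 kJ/kg
liquid 82.3→-46.3 °C: -334.36 kJ/kg
Δh = -174.2 + -664 + -334.36 = -1172.6 kJ/kg
Q = ṁ·Δh = 27.40 kg/s × -1172.6 kJ/kg = -32128 kJ/s
|Q| = 32128 kW = 115660 MJ/h

Q_c = 116000 MJ/h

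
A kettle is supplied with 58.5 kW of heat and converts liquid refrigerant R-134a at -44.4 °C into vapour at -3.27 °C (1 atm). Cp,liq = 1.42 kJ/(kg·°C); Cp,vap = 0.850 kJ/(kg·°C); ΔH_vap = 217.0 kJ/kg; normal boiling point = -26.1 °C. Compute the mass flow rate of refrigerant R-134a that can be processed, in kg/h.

ṁ = 803 kg/h

Δh = 1.42×(-26.1−-44.4) + 217.0 + 0.850×(-3.27−-26.1) = 262.39 kJ/kg
Q = 58.5 kW = 58.5 kJ/s = 210600 kJ/h
ṁ = Q/Δh = 210600 / 262.39 = 802.62 kg/h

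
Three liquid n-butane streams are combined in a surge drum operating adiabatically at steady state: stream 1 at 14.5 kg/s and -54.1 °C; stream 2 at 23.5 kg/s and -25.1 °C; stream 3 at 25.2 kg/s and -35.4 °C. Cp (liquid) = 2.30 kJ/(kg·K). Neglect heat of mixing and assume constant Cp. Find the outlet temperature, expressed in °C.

T_out = -35.9 °C

No heat crosses the boundary, so H_out = H_in.
Σ ṁᵢCp,ᵢTᵢ = 14.5×2.30×-54.1 + 23.5×2.30×-25.1 + 25.2×2.30×-35.4 = -5212.7
Σ ṁᵢCp,ᵢ = 14.5×2.30 + 23.5×2.30 + 25.2×2.30 = 145.36
T_out = -5212.7 / 145.36 = -35.86 °C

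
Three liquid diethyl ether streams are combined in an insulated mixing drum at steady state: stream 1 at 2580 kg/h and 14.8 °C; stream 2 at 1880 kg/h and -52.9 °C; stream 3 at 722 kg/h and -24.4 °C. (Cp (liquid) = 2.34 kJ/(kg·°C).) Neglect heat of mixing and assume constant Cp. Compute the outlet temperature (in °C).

T_out = -15.2 °C

Adiabatic, steady state ⇒ Σ ṁᵢCp,ᵢ(T_out − Tᵢ) = 0
Σ ṁᵢCp,ᵢTᵢ = 2580×2.34×14.8 + 1880×2.34×-52.9 + 722×2.34×-24.4 = -184590
Σ ṁᵢCp,ᵢ = 2580×2.34 + 1880×2.34 + 722×2.34 = 12126
T_out = -184590 / 12126 = -15.223 °C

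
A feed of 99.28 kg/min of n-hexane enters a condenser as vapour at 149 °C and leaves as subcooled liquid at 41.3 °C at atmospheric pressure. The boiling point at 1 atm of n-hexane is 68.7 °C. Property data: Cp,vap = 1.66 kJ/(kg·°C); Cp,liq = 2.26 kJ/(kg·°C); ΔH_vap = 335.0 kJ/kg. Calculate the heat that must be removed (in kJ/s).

Q_c = 877 kJ/s

vapour 149→68.7 °C: -133.3 kJ/kg
condensation at 68.7 °C: -335 kJ/kg
liquid 68.7→41.3 °C: -61.924 kJ/kg
Δh = -133.3 + -335 + -61.924 = -530.22 kJ/kg
Q = ṁ·Δh = 99.28 kg/min × -530.22 kJ/kg = -52640 kJ/min
|Q| = 877.34 kW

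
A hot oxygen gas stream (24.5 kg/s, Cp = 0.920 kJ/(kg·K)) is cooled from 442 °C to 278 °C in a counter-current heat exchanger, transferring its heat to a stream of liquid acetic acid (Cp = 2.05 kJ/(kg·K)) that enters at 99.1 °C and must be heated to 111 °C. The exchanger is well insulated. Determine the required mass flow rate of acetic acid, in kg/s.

Heat released by hot stream: Q = 24.5 × 0.920 × (442 − 278) = 3696.6 kJ/s
Energy balance on cold side (adiabatic exchanger): Q = ṁ_c·Cp_c·(T_c,out − T_c,in)
ṁ_c = 3696.6 / [2.05 × (111 − 99.1)] = 151.53 kg/s

ṁ_c = 152 kg/s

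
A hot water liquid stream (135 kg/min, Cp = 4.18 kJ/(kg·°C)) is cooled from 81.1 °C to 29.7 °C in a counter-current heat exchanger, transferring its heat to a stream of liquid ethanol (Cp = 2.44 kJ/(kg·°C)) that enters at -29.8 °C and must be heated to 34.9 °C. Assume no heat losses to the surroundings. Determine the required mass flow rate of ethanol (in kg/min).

Heat released by hot stream: Q = 135 × 4.18 × (81.1 − 29.7) = 29005 kJ/min
Energy balance on cold side (adiabatic exchanger): Q = ṁ_c·Cp_c·(T_c,out − T_c,in)
ṁ_c = 29005 / [2.44 × (34.9 − -29.8)] = 183.73 kg/min

ṁ_c = 184 kg/min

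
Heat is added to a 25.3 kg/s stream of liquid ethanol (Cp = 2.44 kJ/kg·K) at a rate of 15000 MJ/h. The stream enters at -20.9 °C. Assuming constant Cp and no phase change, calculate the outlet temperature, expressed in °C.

Q = 15000 MJ/h = 4166.7 kJ/s
ΔT = Q/(ṁ·Cp) = 4166.7/(25.3×2.44) = 67.496 K
T_out = -20.9 + 67.496 = 46.596 °C

T_out = 46.6 °C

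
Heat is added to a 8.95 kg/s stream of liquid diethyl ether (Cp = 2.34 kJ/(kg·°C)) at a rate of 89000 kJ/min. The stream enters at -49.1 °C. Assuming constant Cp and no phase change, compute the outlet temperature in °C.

Q = 89000 kJ/min = 1483.3 kJ/s
ΔT = Q/(ṁ·Cp) = 1483.3/(8.95×2.34) = 70.827 K
T_out = -49.1 + 70.827 = 21.727 °C

T_out = 21.7 °C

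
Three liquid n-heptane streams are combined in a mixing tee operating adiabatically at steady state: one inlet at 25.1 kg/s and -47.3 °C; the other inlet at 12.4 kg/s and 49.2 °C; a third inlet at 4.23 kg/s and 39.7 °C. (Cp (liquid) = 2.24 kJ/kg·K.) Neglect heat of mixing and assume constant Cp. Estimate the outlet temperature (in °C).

T_out = -9.81 °C

Adiabatic, steady state ⇒ Σ ṁᵢCp,ᵢ(T_out − Tᵢ) = 0
Σ ṁᵢCp,ᵢTᵢ = 25.1×2.24×-47.3 + 12.4×2.24×49.2 + 4.23×2.24×39.7 = -916.65
Σ ṁᵢCp,ᵢ = 25.1×2.24 + 12.4×2.24 + 4.23×2.24 = 93.475
T_out = -916.65 / 93.475 = -9.8064 °C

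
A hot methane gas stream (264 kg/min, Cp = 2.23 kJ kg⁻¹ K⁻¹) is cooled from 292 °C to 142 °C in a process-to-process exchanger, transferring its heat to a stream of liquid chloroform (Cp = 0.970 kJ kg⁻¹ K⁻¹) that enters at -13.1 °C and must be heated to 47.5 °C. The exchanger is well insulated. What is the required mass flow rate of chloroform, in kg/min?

ṁ_c = 1500 kg/min

Heat released by hot stream: Q = 264 × 2.23 × (292 − 142) = 88308 kJ/min
Energy balance on cold side (adiabatic exchanger): Q = ṁ_c·Cp_c·(T_c,out − T_c,in)
ṁ_c = 88308 / [0.970 × (47.5 − -13.1)] = 1502.3 kg/min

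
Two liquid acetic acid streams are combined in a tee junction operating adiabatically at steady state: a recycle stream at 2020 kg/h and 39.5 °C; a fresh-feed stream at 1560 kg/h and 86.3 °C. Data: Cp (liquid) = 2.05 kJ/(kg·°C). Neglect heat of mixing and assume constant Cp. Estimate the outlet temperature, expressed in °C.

T_out = 59.9 °C

Energy balance with Q = 0: Σ ṁᵢCp,ᵢ(T_out − Tᵢ) = 0
T_out = Σ ṁᵢCp,ᵢTᵢ / Σ ṁᵢCp,ᵢ
      = 439560 / 7339 = 59.893 °C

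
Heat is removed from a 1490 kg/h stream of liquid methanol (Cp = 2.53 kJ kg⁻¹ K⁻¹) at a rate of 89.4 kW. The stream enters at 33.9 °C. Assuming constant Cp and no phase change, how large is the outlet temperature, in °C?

T_out = -51.5 °C

Q = 89.4 kW = 321840 kJ/h
ΔT = Q/(ṁ·Cp) = 321840/(1490×2.53) = 85.375 K
T_out = 33.9 − 85.375 = -51.475 °C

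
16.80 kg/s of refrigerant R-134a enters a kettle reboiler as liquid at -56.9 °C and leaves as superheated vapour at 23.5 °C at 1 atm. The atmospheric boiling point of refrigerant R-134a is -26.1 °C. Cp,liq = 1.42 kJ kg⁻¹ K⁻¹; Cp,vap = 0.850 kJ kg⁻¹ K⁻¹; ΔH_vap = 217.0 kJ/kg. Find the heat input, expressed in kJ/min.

liquid -56.9→-26.1 °C: 43.736 kJ/kg
vaporisation at -26.1 °C: 217 kJ/kg
vapour -26.1→23.5 °C: 42.16 kJ/kg
Δh = 43.736 + 217 + 42.16 = 302.9 kJ/kg
Q = ṁ·Δh = 16.80 kg/s × 302.9 kJ/kg = 5088.7 kJ/s
|Q| = 5088.7 kW = 305320 kJ/min

Q = 305000 kJ/min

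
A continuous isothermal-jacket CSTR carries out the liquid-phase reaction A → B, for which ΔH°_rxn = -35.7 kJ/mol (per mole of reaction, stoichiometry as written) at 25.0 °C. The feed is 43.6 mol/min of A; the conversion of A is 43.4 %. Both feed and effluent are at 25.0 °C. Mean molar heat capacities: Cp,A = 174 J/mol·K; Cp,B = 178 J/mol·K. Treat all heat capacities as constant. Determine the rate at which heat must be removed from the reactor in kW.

Q_out = 11.3 kW

Extent of reaction ξ = 0.434 × 43.6 = 18.922 mol/min
Reaction term: ξ·ΔH°_rxn = 18.922 × -35.7 = -675.53 kJ/min
Q = ΔH = -675.53 kJ/min = -11.259 kW
Heat removed = 11.259 kW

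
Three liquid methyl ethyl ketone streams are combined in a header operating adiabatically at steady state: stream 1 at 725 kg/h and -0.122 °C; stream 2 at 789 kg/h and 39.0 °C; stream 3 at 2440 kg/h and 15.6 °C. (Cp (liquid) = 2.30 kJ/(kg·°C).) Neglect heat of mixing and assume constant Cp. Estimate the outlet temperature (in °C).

T_out = 17.4 °C

Energy balance with Q = 0: Σ ṁᵢCp,ᵢ(T_out − Tᵢ) = 0
T_out = Σ ṁᵢCp,ᵢTᵢ / Σ ṁᵢCp,ᵢ
      = 158120 / 9094.2 = 17.387 °C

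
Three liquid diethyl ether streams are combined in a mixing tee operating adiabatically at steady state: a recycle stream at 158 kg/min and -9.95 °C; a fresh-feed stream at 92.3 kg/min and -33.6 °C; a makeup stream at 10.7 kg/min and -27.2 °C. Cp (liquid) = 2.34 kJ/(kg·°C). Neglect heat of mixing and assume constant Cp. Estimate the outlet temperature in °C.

Energy balance with Q = 0: Σ ṁᵢCp,ᵢ(T_out − Tᵢ) = 0
Σ ṁᵢCp,ᵢTᵢ = 158×2.34×-9.95 + 92.3×2.34×-33.6 + 10.7×2.34×-27.2 = -11617
Σ ṁᵢCp,ᵢ = 158×2.34 + 92.3×2.34 + 10.7×2.34 = 610.74
T_out = -11617 / 610.74 = -19.021 °C

T_out = -19.0 °C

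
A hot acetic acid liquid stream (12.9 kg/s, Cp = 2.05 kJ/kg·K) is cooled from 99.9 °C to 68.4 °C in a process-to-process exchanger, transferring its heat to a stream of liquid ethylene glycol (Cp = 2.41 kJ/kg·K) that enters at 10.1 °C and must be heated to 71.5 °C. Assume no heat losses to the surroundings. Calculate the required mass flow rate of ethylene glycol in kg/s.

Heat released by hot stream: Q = 12.9 × 2.05 × (99.9 − 68.4) = 833.02 kJ/s
Energy balance on cold side (adiabatic exchanger): Q = ṁ_c·Cp_c·(T_c,out − T_c,in)
ṁ_c = 833.02 / [2.41 × (71.5 − 10.1)] = 5.6295 kg/s

ṁ_c = 5.63 kg/s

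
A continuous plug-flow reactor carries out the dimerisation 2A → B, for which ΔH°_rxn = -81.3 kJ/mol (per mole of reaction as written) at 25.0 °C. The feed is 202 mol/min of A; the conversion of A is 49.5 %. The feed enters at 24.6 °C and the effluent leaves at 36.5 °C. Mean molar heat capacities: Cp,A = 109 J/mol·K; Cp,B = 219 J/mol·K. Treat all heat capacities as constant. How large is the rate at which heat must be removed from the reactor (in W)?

Extent of reaction ξ = 0.495 × 202 / 2 = 49.995 mol/min
Reaction term: ξ·ΔH°_rxn = 49.995 × -81.3 = -4064.6 kJ/min
Sensible, feed 24.6→25 °C: 8.8072 kJ/min
Outlet flows (mol/min): A 102.01, B 49.995
Sensible, products 25→36.5 °C: 253.78 kJ/min
Q = ΔH = -3802 kJ/min = -63.367 kW
Heat removed = 63367 W

Q_out = 63400 W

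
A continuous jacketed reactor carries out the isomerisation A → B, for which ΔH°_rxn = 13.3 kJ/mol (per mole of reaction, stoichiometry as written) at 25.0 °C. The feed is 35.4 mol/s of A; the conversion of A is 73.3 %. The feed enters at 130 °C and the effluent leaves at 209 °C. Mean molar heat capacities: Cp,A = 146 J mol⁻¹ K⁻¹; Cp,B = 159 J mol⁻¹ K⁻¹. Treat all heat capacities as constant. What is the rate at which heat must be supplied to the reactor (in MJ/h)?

Extent of reaction ξ = 0.733 × 35.4 = 25.948 mol/s
Reaction term: ξ·ΔH°_rxn = 25.948 × 13.3 = 345.11 kJ/s
Sensible, feed 130→25 °C: -542.68 kJ/s
Outlet flows (mol/s): A 9.4518, B 25.948
Sensible, products 25→209 °C: 1013.1 kJ/s
Q = ΔH = 815.48 kJ/s = 815.48 kW
Heat supplied = 2935.7 MJ/h

Q_in = 2940 MJ/h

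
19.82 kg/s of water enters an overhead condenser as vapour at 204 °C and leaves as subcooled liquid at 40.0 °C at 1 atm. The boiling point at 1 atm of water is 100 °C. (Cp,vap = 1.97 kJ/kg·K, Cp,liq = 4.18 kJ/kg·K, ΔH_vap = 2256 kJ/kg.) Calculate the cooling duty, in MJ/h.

Q_c = 193000 MJ/h

vapour 204→100 °C: -204.88 kJ/kg
condensation at 100 °C: -2256 kJ/kg
liquid 100→40.0 °C: -250.8 kJ/kg
Δh = -204.88 + -2256 + -250.8 = -2711.7 kJ/kg
Q = ṁ·Δh = 19.82 kg/s × -2711.7 kJ/kg = -53745 kJ/s
|Q| = 53745 kW = 193480 MJ/h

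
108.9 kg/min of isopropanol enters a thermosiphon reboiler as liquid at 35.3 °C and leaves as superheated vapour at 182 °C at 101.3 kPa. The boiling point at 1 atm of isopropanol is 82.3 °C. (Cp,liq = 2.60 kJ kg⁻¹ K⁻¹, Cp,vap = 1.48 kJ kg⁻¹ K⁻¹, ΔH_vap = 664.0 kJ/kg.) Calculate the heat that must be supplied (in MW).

Q = 1.69 MW

liquid 35.3→82.3 °C: 122.2 kJ/kg
vaporisation at 82.3 °C: 664 kJ/kg
vapour 82.3→182 °C: 147.56 kJ/kg
Δh = 122.2 + 664 + 147.56 = 933.76 kJ/kg
Q = ṁ·Δh = 108.9 kg/min × 933.76 kJ/kg = 101690 kJ/min
|Q| = 1694.8 kW = 1.6948 MW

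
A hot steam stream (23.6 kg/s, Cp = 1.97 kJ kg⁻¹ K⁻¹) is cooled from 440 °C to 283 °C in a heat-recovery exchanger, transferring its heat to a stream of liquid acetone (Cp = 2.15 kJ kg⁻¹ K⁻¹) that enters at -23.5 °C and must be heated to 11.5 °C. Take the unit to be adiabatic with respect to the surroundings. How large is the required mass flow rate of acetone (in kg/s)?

ṁ_c = 97.0 kg/s

Heat released by hot stream: Q = 23.6 × 1.97 × (440 − 283) = 7299.2 kJ/s
Energy balance on cold side (adiabatic exchanger): Q = ṁ_c·Cp_c·(T_c,out − T_c,in)
ṁ_c = 7299.2 / [2.15 × (11.5 − -23.5)] = 97 kg/s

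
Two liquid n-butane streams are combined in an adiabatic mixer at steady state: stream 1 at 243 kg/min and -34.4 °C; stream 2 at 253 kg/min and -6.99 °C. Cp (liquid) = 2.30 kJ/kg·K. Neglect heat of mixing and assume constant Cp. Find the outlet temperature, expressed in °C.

T_out = -20.4 °C

No heat crosses the boundary, so H_out = H_in.
Σ ṁᵢCp,ᵢTᵢ = 243×2.30×-34.4 + 253×2.30×-6.99 = -23294
Σ ṁᵢCp,ᵢ = 243×2.30 + 253×2.30 = 1140.8
T_out = -23294 / 1140.8 = -20.419 °C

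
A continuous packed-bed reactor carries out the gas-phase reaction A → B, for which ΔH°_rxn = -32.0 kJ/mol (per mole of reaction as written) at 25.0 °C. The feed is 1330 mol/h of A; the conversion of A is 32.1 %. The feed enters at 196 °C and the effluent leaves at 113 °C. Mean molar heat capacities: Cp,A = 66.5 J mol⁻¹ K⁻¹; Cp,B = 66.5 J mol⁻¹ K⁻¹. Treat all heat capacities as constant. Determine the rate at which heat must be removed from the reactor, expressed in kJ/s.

Q_out = 5.83 kJ/s

Extent of reaction ξ = 0.321 × 1330 = 426.93 mol/h
Reaction term: ξ·ΔH°_rxn = 426.93 × -32.0 = -13662 kJ/h
Sensible, feed 196→25 °C: -15124 kJ/h
Outlet flows (mol/h): A 903.07, B 426.93
Sensible, products 25→113 °C: 7783.2 kJ/h
Q = ΔH = -21003 kJ/h = -5.8341 kW
Heat removed = 5.8341 kJ/s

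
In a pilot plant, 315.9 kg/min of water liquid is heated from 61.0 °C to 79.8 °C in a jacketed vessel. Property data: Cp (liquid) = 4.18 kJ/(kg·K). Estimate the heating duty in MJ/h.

Q = 1490 MJ/h

Q = ṁ·Cp·ΔT = 315.9 × 4.18 × (79.8 − 61.0) = 24825 kJ/min
Converting: 24825 / 60 s = 413.74 kW
Heating duty = 1489.5 MJ/h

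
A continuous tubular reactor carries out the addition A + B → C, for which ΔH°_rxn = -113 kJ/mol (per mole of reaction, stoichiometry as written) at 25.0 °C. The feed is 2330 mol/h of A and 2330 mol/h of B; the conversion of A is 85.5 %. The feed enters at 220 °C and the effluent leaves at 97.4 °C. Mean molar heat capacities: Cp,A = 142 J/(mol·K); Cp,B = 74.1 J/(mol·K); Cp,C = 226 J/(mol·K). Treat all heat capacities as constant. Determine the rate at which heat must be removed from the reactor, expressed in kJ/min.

Q_out = 4760 kJ/min

Extent of reaction ξ = 0.855 × 2330 = 1992.1 mol/h
Reaction term: ξ·ΔH°_rxn = 1992.1 × -113 = -225110 kJ/h
Sensible, feed 220→25 °C: -98185 kJ/h
Outlet flows (mol/h): A 337.85, B 337.85, C 1992.1
Sensible, products 25→97.4 °C: 37882 kJ/h
Q = ΔH = -285420 kJ/h = -79.282 kW
Heat removed = 4756.9 kJ/min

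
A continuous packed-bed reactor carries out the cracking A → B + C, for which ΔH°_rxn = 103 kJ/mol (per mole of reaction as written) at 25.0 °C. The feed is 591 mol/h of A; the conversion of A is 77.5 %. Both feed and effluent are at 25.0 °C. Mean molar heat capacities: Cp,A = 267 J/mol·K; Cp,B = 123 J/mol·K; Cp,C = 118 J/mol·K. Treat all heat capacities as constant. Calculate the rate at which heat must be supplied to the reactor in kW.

Q_in = 13.1 kW

Extent of reaction ξ = 0.775 × 591 = 458.03 mol/h
Reaction term: ξ·ΔH°_rxn = 458.03 × 103 = 47177 kJ/h
Q = ΔH = 47177 kJ/h = 13.105 kW
Heat supplied = 13.105 kW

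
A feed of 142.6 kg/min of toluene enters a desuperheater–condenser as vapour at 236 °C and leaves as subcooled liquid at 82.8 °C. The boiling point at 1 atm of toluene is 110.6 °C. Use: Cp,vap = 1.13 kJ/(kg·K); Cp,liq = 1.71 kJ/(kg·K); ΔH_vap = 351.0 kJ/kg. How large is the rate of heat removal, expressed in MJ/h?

Q_c = 4620 MJ/h

vapour 236→110.6 °C: -141.7 kJ/kg
condensation at 110.6 °C: -351 kJ/kg
liquid 110.6→82.8 °C: -47.538 kJ/kg
Δh = -141.7 + -351 + -47.538 = -540.24 kJ/kg
Q = ṁ·Δh = 142.6 kg/min × -540.24 kJ/kg = -77038 kJ/min
|Q| = 1284 kW = 4622.3 MJ/h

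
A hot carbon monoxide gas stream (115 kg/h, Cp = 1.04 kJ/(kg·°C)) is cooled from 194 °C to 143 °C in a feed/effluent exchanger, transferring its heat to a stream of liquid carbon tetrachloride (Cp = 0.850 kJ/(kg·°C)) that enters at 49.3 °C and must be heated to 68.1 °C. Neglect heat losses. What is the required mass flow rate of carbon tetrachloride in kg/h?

ṁ_c = 382 kg/h

Heat released by hot stream: Q = 115 × 1.04 × (194 − 143) = 6099.6 kJ/h
Energy balance on cold side (adiabatic exchanger): Q = ṁ_c·Cp_c·(T_c,out − T_c,in)
ṁ_c = 6099.6 / [0.850 × (68.1 − 49.3)] = 381.7 kg/h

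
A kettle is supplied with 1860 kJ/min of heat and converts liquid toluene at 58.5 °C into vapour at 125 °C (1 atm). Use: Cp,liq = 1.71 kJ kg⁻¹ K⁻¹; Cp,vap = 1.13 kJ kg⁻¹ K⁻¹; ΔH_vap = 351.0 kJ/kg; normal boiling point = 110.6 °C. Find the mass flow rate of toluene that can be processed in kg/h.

ṁ = 245 kg/h

Δh = 1.71×(110.6−58.5) + 351.0 + 1.13×(125−110.6) = 456.36 kJ/kg
Q = 1860 kJ/min = 31 kJ/s = 111600 kJ/h
ṁ = Q/Δh = 111600 / 456.36 = 244.54 kg/h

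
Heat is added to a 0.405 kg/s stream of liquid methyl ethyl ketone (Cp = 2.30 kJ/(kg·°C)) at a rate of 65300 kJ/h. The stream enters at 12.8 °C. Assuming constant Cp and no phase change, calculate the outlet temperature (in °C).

Q = 65300 kJ/h = 18.139 kJ/s
ΔT = Q/(ṁ·Cp) = 18.139/(0.405×2.30) = 19.473 K
T_out = 12.8 + 19.473 = 32.273 °C

T_out = 32.3 °C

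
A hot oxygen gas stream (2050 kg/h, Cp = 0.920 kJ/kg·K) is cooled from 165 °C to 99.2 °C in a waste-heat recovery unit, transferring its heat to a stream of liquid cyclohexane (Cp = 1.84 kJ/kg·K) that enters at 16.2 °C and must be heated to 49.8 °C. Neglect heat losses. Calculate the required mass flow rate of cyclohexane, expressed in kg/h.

ṁ_c = 2010 kg/h

Heat released by hot stream: Q = 2050 × 0.920 × (165 − 99.2) = 124100 kJ/h
Energy balance on cold side (adiabatic exchanger): Q = ṁ_c·Cp_c·(T_c,out − T_c,in)
ṁ_c = 124100 / [1.84 × (49.8 − 16.2)] = 2007.3 kg/h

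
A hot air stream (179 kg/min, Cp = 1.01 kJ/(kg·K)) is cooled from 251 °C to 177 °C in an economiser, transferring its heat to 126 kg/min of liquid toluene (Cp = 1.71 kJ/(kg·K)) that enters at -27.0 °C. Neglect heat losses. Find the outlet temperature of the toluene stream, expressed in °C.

Heat released by hot stream: Q = 179 × 1.01 × (251 − 177) = 13378 kJ/min
Energy balance on cold side (adiabatic exchanger): Q = ṁ_c·Cp_c·(T_c,out − T_c,in)
T_c,out = -27.0 + 13378/(126 × 1.71) = 35.093 °C

T_c,out = 35.1 °C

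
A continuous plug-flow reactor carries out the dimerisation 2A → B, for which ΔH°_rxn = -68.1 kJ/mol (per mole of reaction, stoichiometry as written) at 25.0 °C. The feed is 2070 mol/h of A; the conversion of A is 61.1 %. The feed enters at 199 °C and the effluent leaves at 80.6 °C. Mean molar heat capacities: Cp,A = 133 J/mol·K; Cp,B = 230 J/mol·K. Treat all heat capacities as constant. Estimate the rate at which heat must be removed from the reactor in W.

Q_out = 21400 W

Extent of reaction ξ = 0.611 × 2070 / 2 = 632.38 mol/h
Reaction term: ξ·ΔH°_rxn = 632.38 × -68.1 = -43065 kJ/h
Sensible, feed 199→25 °C: -47904 kJ/h
Outlet flows (mol/h): A 805.23, B 632.38
Sensible, products 25→80.6 °C: 14041 kJ/h
Q = ΔH = -76928 kJ/h = -21.369 kW
Heat removed = 21369 W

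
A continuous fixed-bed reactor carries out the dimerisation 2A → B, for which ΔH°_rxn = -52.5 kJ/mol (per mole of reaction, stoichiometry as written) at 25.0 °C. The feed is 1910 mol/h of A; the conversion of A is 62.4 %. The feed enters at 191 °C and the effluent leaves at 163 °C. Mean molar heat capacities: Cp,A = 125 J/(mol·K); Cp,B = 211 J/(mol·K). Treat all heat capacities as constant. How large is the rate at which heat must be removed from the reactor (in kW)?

Extent of reaction ξ = 0.624 × 1910 / 2 = 595.92 mol/h
Reaction term: ξ·ΔH°_rxn = 595.92 × -52.5 = -31286 kJ/h
Sensible, feed 191→25 °C: -39632 kJ/h
Outlet flows (mol/h): A 718.16, B 595.92
Sensible, products 25→163 °C: 29740 kJ/h
Q = ΔH = -41178 kJ/h = -11.438 kW
Heat removed = 11.438 kW

Q_out = 11.4 kW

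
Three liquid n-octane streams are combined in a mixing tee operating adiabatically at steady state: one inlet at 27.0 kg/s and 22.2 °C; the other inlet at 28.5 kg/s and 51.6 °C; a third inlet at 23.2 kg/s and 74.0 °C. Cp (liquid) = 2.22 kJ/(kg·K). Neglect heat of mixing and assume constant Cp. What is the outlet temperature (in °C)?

Adiabatic, steady state ⇒ Σ ṁᵢCp,ᵢ(T_out − Tᵢ) = 0
T_out = Σ ṁᵢCp,ᵢTᵢ / Σ ṁᵢCp,ᵢ
      = 8406.7 / 174.71 = 48.117 °C

T_out = 48.1 °C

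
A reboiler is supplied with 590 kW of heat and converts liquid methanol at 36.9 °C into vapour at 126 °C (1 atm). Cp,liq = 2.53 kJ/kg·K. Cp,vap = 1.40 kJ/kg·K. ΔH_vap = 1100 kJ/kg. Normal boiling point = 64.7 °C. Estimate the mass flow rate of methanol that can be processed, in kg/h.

Δh = 2.53×(64.7−36.9) + 1100 + 1.40×(126−64.7) = 1256.2 kJ/kg
Q = 590 kW = 590 kJ/s = 2.124e+06 kJ/h
ṁ = Q/Δh = 2.124e+06 / 1256.2 = 1690.9 kg/h

ṁ = 1690 kg/h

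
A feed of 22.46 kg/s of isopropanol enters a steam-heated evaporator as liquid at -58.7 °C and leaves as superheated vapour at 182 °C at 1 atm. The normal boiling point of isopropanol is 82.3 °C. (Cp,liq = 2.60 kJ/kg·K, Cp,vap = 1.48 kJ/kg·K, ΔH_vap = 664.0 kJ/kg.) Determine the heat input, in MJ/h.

liquid -58.7→82.3 °C: 366.6 kJ/kg
vaporisation at 82.3 °C: 664 kJ/kg
vapour 82.3→182 °C: 147.56 kJ/kg
Δh = 366.6 + 664 + 147.56 = 1178.2 kJ/kg
Q = ṁ·Δh = 22.46 kg/s × 1178.2 kJ/kg = 26461 kJ/s
|Q| = 26461 kW = 95261 MJ/h

Q = 95300 MJ/h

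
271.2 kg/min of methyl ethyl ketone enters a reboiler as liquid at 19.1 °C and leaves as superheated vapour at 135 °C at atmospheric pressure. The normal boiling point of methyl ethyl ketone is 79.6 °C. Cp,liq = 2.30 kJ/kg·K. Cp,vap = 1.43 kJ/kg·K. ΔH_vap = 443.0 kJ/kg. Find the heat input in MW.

Q = 2.99 MW

liquid 19.1→79.6 °C: 139.15 kJ/kg
vaporisation at 79.6 °C: 443 kJ/kg
vapour 79.6→135 °C: 79.222 kJ/kg
Δh = 139.15 + 443 + 79.222 = 661.37 kJ/kg
Q = ṁ·Δh = 271.2 kg/min × 661.37 kJ/kg = 179360 kJ/min
|Q| = 2989.4 kW = 2.9894 MW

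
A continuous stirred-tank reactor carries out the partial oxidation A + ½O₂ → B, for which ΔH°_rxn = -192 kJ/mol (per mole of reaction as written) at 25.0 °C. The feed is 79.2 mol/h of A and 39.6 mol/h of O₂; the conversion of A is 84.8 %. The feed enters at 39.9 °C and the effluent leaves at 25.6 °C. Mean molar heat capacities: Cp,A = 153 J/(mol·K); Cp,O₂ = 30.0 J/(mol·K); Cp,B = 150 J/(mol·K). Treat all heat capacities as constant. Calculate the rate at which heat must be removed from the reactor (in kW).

Q_out = 3.64 kW

Extent of reaction ξ = 0.848 × 79.2 = 67.162 mol/h
Reaction term: ξ·ΔH°_rxn = 67.162 × -192 = -12895 kJ/h
Sensible, feed 39.9→25 °C: -198.25 kJ/h
Outlet flows (mol/h): A 12.038, O₂ 6.0192, B 67.162
Sensible, products 25→25.6 °C: 7.258 kJ/h
Q = ΔH = -13086 kJ/h = -3.635 kW
Heat removed = 3.635 kW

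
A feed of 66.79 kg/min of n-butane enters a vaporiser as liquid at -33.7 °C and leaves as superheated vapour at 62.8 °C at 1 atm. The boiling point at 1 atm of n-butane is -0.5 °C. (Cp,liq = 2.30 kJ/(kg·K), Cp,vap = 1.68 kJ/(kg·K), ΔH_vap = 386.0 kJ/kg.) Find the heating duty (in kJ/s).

Q = 633 kJ/s

liquid -33.7→-0.5 °C: 76.36 kJ/kg
vaporisation at -0.5 °C: 386 kJ/kg
vapour -0.5→62.8 °C: 106.34 kJ/kg
Δh = 76.36 + 386 + 106.34 = 568.7 kJ/kg
Q = ṁ·Δh = 66.79 kg/min × 568.7 kJ/kg = 37984 kJ/min
|Q| = 633.06 kW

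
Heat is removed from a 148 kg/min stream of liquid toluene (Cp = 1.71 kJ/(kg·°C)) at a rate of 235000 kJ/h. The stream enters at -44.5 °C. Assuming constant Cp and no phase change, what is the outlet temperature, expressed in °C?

Q = 235000 kJ/h = 3916.7 kJ/min
ΔT = Q/(ṁ·Cp) = 3916.7/(148×1.71) = 15.476 K
T_out = -44.5 − 15.476 = -59.976 °C

T_out = -60.0 °C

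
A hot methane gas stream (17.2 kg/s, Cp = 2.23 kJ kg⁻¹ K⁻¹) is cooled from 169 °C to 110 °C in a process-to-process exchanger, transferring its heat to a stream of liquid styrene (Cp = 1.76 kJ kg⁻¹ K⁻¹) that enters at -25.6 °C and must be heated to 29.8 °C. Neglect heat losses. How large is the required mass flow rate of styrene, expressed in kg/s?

Heat released by hot stream: Q = 17.2 × 2.23 × (169 − 110) = 2263 kJ/s
Energy balance on cold side (adiabatic exchanger): Q = ṁ_c·Cp_c·(T_c,out − T_c,in)
ṁ_c = 2263 / [1.76 × (29.8 − -25.6)] = 23.209 kg/s

ṁ_c = 23.2 kg/s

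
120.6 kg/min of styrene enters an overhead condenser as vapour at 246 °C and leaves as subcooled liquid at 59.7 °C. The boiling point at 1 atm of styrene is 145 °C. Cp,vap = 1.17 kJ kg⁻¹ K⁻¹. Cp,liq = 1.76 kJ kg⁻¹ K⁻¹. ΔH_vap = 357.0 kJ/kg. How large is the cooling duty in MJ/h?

Q_c = 4520 MJ/h

vapour 246→145 °C: -118.17 kJ/kg
condensation at 145 °C: -357 kJ/kg
liquid 145→59.7 °C: -150.13 kJ/kg
Δh = -118.17 + -357 + -150.13 = -625.3 kJ/kg
Q = ṁ·Δh = 120.6 kg/min × -625.3 kJ/kg = -75411 kJ/min
|Q| = 1256.8 kW = 4524.7 MJ/h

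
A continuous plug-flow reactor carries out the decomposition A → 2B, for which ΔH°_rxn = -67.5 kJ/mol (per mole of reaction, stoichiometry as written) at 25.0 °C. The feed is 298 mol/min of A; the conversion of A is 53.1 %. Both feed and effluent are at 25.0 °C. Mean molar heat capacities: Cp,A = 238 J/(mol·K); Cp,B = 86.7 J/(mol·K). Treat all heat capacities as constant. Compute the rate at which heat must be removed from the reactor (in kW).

Q_out = 178 kW

Extent of reaction ξ = 0.531 × 298 = 158.24 mol/min
Reaction term: ξ·ΔH°_rxn = 158.24 × -67.5 = -10681 kJ/min
Q = ΔH = -10681 kJ/min = -178.02 kW
Heat removed = 178.02 kW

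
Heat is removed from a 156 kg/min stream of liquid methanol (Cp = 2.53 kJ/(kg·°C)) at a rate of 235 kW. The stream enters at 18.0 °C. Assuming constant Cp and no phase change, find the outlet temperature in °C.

T_out = -17.7 °C

Q = 235 kW = 14100 kJ/min
ΔT = Q/(ṁ·Cp) = 14100/(156×2.53) = 35.725 K
T_out = 18.0 − 35.725 = -17.725 °C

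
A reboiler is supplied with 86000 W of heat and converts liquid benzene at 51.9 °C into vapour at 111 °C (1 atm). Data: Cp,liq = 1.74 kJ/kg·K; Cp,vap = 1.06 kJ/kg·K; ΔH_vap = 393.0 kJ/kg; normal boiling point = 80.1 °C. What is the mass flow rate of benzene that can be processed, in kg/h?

ṁ = 652 kg/h

Δh = 1.74×(80.1−51.9) + 393.0 + 1.06×(111−80.1) = 474.82 kJ/kg
Q = 86000 W = 86 kJ/s = 309600 kJ/h
ṁ = Q/Δh = 309600 / 474.82 = 652.03 kg/h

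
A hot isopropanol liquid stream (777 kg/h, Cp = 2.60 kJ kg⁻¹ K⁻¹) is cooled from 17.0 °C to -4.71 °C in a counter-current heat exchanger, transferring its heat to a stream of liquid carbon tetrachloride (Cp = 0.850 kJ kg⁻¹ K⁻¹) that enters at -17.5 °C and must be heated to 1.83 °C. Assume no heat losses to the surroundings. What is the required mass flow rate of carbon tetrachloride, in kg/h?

ṁ_c = 2670 kg/h

Heat released by hot stream: Q = 777 × 2.60 × (17.0 − -4.71) = 43859 kJ/h
Energy balance on cold side (adiabatic exchanger): Q = ṁ_c·Cp_c·(T_c,out − T_c,in)
ṁ_c = 43859 / [0.850 × (1.83 − -17.5)] = 2669.3 kg/h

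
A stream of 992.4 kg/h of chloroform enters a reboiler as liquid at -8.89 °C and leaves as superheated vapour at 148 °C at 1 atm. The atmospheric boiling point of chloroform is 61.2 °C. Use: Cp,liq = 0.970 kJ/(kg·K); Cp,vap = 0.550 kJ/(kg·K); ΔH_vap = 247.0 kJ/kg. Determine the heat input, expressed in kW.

Q = 100 kW

liquid -8.89→61.2 °C: 67.987 kJ/kg
vaporisation at 61.2 °C: 247 kJ/kg
vapour 61.2→148 °C: 47.74 kJ/kg
Δh = 67.987 + 247 + 47.74 = 362.73 kJ/kg
Q = ṁ·Δh = 992.4 kg/h × 362.73 kJ/kg = 359970 kJ/h
|Q| = 99.992 kW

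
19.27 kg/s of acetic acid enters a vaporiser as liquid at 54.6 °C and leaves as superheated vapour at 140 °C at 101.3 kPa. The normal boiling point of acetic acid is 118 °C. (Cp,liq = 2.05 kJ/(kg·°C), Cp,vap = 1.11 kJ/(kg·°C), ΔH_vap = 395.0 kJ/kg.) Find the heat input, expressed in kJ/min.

liquid 54.6→118 °C: 129.97 kJ/kg
vaporisation at 118 °C: 395 kJ/kg
vapour 118→140 °C: 24.42 kJ/kg
Δh = 129.97 + 395 + 24.42 = 549.39 kJ/kg
Q = ṁ·Δh = 19.27 kg/s × 549.39 kJ/kg = 10587 kJ/s
|Q| = 10587 kW = 635200 kJ/min

Q = 635000 kJ/min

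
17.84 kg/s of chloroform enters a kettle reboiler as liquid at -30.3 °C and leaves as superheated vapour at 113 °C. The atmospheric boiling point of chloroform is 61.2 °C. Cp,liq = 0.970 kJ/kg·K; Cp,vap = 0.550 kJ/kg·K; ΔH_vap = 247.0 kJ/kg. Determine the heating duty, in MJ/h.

liquid -30.3→61.2 °C: 88.755 kJ/kg
vaporisation at 61.2 °C: 247 kJ/kg
vapour 61.2→113 °C: 28.49 kJ/kg
Δh = 88.755 + 247 + 28.49 = 364.25 kJ/kg
Q = ṁ·Δh = 17.84 kg/s × 364.25 kJ/kg = 6498.1 kJ/s
|Q| = 6498.1 kW = 23393 MJ/h

Q = 23400 MJ/h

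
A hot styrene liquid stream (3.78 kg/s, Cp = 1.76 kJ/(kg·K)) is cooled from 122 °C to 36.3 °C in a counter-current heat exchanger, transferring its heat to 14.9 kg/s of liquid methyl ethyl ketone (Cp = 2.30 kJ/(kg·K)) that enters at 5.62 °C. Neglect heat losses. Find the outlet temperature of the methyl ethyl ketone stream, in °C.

Heat released by hot stream: Q = 3.78 × 1.76 × (122 − 36.3) = 570.14 kJ/s
Energy balance on cold side (adiabatic exchanger): Q = ṁ_c·Cp_c·(T_c,out − T_c,in)
T_c,out = 5.62 + 570.14/(14.9 × 2.30) = 22.257 °C

T_c,out = 22.3 °C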